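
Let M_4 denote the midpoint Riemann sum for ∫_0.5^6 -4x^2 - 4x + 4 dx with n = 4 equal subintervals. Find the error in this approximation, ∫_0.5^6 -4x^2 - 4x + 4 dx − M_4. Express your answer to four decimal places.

Exact integral: ∫_0.5^6 f(x) dx ≈ -337.333333.
M_4 = -333.8671875.
Error ≈ -337.333333 − (-333.8671875) ≈ -3.4661.

-3.4661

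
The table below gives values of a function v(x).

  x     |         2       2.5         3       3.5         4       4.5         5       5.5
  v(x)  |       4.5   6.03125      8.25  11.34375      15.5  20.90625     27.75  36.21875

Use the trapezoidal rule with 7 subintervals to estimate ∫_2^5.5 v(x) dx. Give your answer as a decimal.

Δx = 0.5.
T_7 = (0.5/2)·[4.5 + 2·6.03125 + 2·8.25 + 2·11.34375 + 2·15.5 + 2·20.90625 + 2·27.75 + 36.21875] = 55.0703125.

55.0703125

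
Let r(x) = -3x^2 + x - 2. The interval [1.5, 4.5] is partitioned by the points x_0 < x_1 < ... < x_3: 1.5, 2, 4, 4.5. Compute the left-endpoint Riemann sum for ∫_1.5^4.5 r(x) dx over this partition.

-50.625

Subinterval widths: 0.5, 2, 0.5.
Left endpoints: 1.5, 2, 4.
r(1.5) = -7.25, r(2) = -12, r(4) = -46.
Sum = Σ Δx_i · r(x_i).
Sum = -50.625.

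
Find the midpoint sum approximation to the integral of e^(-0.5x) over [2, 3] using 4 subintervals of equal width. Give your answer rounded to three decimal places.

0.289

Δx = (3 − 2)/4 = 0.25.
Midpoints: 2.125, 2.375, 2.625, 2.875.
f(2.125) ≈ 0.346, f(2.375) ≈ 0.305, f(2.625) ≈ 0.269, f(2.875) ≈ 0.238.
Sum = Δx · [f(2.125) + f(2.375) + f(2.625) + f(2.875)].
Sum ≈ 0.289.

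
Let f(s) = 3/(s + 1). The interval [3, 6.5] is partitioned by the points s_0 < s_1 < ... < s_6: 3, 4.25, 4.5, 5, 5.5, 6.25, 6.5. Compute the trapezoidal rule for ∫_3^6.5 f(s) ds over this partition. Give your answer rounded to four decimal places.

Subinterval widths: 1.25, 0.25, 0.5, 0.5, 0.75, 0.25.
f(3) = 0.75, f(4.25) = 4/7, f(4.5) = 6/11, f(5) = 0.5, f(5.5) = 6/13, f(6.25) = 12/29, f(6.5) = 0.4.
On each subinterval the trapezoid contributes (Δs_i/2)·[f(s_{i-1}) + f(s_i)].
Sum ≈ 1.8972.

1.8972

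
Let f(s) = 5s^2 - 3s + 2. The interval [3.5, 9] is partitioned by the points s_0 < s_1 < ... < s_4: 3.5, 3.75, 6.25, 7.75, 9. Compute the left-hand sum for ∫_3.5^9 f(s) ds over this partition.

782.515625

Subinterval widths: 0.25, 2.5, 1.5, 1.25.
Left endpoints: 3.5, 3.75, 6.25, 7.75.
f(3.5) = 52.75, f(3.75) = 61.0625, f(6.25) = 178.5625, f(7.75) = 279.0625.
Sum = Σ Δs_i · f(s_i).
Sum = 782.515625.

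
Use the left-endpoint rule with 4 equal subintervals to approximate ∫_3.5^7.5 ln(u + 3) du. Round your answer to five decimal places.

Δu = (7.5 − 3.5)/4 = 1.
Left endpoints: 3.5, 4.5, 5.5, 6.5.
f(3.5) ≈ 1.87180, f(4.5) ≈ 2.01490, f(5.5) ≈ 2.14007, f(6.5) ≈ 2.25129.
Sum = Δu · [f(3.5) + f(4.5) + f(5.5) + f(6.5)].
Sum ≈ 8.27806.

8.27806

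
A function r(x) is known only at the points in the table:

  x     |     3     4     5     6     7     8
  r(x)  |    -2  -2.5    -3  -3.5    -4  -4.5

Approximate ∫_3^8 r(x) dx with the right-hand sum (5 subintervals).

Δx = 1.
Sum = 1·[(-2.5) + (-3) + (-3.5) + (-4) + (-4.5)] = -17.5.

-17.5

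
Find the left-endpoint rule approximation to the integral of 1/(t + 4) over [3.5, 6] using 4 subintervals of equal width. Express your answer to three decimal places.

Δt = (6 − 3.5)/4 = 0.625.
Left endpoints: 3.5, 4.125, 4.75, 5.375.
f(3.5) = 2/15, f(4.125) = 8/65, f(4.75) = 4/35, f(5.375) = 8/75.
Sum = Δt · [f(3.5) + f(4.125) + f(4.75) + f(5.375)].
Sum ≈ 0.298.

0.298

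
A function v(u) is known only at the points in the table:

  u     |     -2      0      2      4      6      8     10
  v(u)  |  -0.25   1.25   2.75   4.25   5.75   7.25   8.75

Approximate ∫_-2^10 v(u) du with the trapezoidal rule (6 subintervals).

51

Δu = 2.
T_6 = (2/2)·[(-0.25) + 2·1.25 + 2·2.75 + 2·4.25 + 2·5.75 + 2·7.25 + 8.75] = 51.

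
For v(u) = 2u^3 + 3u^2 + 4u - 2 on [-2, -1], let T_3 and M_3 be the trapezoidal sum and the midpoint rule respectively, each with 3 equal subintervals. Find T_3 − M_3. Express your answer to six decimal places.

-0.166667

T_3 ≈ -8.61111111.
M_3 ≈ -8.44444444.
T_3 − M_3 ≈ -0.166667.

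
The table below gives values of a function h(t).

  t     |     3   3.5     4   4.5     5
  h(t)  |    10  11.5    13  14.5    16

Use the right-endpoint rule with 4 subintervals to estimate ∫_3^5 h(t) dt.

27.5

Δt = 0.5.
Sum = 0.5·[11.5 + 13 + 14.5 + 16] = 27.5.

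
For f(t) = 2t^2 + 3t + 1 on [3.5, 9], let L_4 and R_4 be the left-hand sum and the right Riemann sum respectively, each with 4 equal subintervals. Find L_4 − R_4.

-211.75

L_4 = 463.6328125.
R_4 = 675.3828125.
L_4 − R_4 = -211.75.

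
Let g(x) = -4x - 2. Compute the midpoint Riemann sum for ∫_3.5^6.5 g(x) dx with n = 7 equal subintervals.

Δx = (6.5 − 3.5)/7 = 3/7.
Midpoints: 26/7, 29/7, 32/7, 5, 38/7, 41/7, 44/7.
g(26/7) = -118/7, g(29/7) = -130/7, g(32/7) = -142/7, g(5) = -22, g(38/7) = -166/7, g(41/7) = -178/7, g(44/7) = -190/7.
Sum = Δx · [g(26/7) + g(29/7) + g(32/7) + ...].
Sum = -66.

-66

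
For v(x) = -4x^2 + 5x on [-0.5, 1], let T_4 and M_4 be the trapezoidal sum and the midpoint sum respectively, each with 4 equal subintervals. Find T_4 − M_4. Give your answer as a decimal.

T_4 = 0.234375.
M_4 = 0.4453125.
T_4 − M_4 = -0.2109375.

-0.2109375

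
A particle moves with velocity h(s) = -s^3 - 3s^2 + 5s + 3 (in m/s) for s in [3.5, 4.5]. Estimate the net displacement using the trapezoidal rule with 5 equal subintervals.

Δs = (4.5 − 3.5)/5 = 0.2.
h(3.5) = -59.125, h(3.7) = -70.223, h(3.9) = -82.449, h(4.1) = -95.851, h(4.3) = -110.477, h(4.5) = -126.375.
T_5 = (Δs/2)·[h(s_0) + 2h(s_1) + ... + 2h(s_{4}) + h(s_5)].
Sum = -90.35.

-90.35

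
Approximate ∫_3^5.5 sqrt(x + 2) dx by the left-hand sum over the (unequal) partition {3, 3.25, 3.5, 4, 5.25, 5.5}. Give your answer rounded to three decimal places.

6.039

Subinterval widths: 0.25, 0.25, 0.5, 1.25, 0.25.
Left endpoints: 3, 3.25, 3.5, 4, 5.25.
f(3) ≈ 2.236, f(3.25) ≈ 2.291, f(3.5) ≈ 2.345, f(4) ≈ 2.449, f(5.25) ≈ 2.693.
Sum = Σ Δx_i · f(x_i).
Sum ≈ 6.039.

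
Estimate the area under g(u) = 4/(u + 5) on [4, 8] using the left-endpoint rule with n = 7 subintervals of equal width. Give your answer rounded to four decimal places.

Δu = (8 − 4)/7 = 4/7.
Left endpoints: 4, 32/7, 36/7, 40/7, 44/7, 48/7, 52/7.
g(4) = 4/9, g(32/7) = 28/67, g(36/7) = 28/71, g(40/7) = 28/75, g(44/7) = 28/79, g(48/7) = 28/83, g(52/7) = 28/87.
Sum = Δu · [g(4) + g(32/7) + g(36/7) + ...].
Sum ≈ 1.5107.

1.5107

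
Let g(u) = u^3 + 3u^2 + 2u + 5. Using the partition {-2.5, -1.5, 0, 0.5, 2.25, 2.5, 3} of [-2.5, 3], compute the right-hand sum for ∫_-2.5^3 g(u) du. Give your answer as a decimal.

123.04296875

Subinterval widths: 1, 1.5, 0.5, 1.75, 0.25, 0.5.
Right endpoints: -1.5, 0, 0.5, 2.25, 2.5, 3.
g(-1.5) = 5.375, g(0) = 5, g(0.5) = 6.875, g(2.25) = 36.078125, g(2.5) = 44.375, g(3) = 65.
Sum = Σ Δu_i · g(u_i).
Sum = 123.04296875.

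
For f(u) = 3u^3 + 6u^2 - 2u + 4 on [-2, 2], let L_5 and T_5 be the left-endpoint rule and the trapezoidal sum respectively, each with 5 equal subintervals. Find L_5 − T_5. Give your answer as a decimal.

L_5 = 34.56.
T_5 = 50.56.
L_5 − T_5 = -16.

-16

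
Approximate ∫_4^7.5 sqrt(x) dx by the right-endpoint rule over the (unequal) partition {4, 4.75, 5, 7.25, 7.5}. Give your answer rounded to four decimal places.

Subinterval widths: 0.75, 0.25, 2.25, 0.25.
Right endpoints: 4.75, 5, 7.25, 7.5.
f(4.75) ≈ 2.1794, f(5) ≈ 2.2361, f(7.25) ≈ 2.6926, f(7.5) ≈ 2.7386.
Sum = Σ Δx_i · f(x_i).
Sum ≈ 8.9366.

8.9366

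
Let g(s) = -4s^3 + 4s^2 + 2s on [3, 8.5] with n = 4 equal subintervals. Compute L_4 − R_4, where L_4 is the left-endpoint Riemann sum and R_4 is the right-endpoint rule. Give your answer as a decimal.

L_4 = -2972.53515625.
R_4 = -5838.72265625.
L_4 − R_4 = 2866.1875.

2866.1875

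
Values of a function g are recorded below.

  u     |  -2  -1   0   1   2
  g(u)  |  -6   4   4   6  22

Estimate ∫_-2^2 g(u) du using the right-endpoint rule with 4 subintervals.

Δu = 1.
Sum = 1·[4 + 4 + 6 + 22] = 36.

36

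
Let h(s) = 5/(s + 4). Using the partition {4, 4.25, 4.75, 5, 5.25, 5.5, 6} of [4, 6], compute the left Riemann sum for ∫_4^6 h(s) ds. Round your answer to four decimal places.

1.1393

Subinterval widths: 0.25, 0.5, 0.25, 0.25, 0.25, 0.5.
Left endpoints: 4, 4.25, 4.75, 5, 5.25, 5.5.
h(4) = 0.625, h(4.25) = 20/33, h(4.75) = 4/7, h(5) = 5/9, h(5.25) = 20/37, h(5.5) = 10/19.
Sum = Σ Δs_i · h(s_i).
Sum ≈ 1.1393.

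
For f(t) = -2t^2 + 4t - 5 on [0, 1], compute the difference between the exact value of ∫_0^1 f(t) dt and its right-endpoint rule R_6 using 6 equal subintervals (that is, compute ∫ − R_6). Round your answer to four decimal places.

-0.1574

Exact integral: ∫_0^1 f(t) dt ≈ -3.666667.
R_6 ≈ -3.509259.
Error ≈ -3.666667 − (-3.509259) ≈ -0.1574.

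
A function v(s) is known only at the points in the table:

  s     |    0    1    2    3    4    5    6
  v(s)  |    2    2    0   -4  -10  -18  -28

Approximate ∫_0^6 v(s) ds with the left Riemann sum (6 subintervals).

Δs = 1.
Sum = 1·[2 + 2 + 0 + (-4) + (-10) + (-18)] = -28.

-28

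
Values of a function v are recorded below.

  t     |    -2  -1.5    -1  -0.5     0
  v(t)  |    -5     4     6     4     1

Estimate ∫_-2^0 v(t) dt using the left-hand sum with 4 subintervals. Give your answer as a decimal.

Δt = 0.5.
Sum = 0.5·[(-5) + 4 + 6 + 4] = 4.5.

4.5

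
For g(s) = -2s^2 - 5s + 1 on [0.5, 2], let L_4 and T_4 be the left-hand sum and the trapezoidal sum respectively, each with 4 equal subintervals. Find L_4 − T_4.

2.8125

L_4 = -10.3828125.
T_4 = -13.1953125.
L_4 − T_4 = 2.8125.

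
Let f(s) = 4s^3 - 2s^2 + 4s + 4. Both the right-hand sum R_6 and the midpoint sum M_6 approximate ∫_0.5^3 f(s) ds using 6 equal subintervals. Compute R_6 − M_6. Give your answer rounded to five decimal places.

R_6 ≈ 112.7285880.
M_6 ≈ 89.8336227.
R_6 − M_6 ≈ 22.89497.

22.89497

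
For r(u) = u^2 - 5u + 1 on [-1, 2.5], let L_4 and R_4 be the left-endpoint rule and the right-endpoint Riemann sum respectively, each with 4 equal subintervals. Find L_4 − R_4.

L_4 = 1.72265625.
R_4 = -8.99609375.
L_4 − R_4 = 10.71875.

10.71875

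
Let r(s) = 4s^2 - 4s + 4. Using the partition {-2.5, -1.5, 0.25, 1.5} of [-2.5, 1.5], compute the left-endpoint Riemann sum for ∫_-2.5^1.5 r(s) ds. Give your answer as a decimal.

76.3125

Subinterval widths: 1, 1.75, 1.25.
Left endpoints: -2.5, -1.5, 0.25.
r(-2.5) = 39, r(-1.5) = 19, r(0.25) = 3.25.
Sum = Σ Δs_i · r(s_i).
Sum = 76.3125.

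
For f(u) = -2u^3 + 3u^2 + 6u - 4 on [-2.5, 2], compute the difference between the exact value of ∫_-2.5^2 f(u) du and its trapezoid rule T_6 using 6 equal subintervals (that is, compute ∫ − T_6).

-1.8984375

Exact integral: ∫_-2.5^2 f(u) du = 10.40625.
T_6 = 12.3046875.
Error = 10.40625 − 12.3046875 = -1.8984375.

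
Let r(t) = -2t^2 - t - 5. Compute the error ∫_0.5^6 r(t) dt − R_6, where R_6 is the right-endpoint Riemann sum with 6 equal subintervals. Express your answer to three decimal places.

Exact integral: ∫_0.5^6 r(t) dt ≈ -189.29167.
R_6 ≈ -226.12384.
Error ≈ -189.29167 − (-226.12384) ≈ 36.832.

36.832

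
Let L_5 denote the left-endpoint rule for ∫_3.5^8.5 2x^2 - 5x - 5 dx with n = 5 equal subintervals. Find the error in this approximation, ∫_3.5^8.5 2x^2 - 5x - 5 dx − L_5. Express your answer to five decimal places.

Exact integral: ∫_3.5^8.5 f(x) dx ≈ 205.8333333.
L_5 = 160.
Error ≈ 205.8333333 − 160 ≈ 45.83333.

45.83333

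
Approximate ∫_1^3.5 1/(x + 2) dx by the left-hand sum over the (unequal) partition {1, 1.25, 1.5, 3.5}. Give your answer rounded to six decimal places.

0.731685

Subinterval widths: 0.25, 0.25, 2.
Left endpoints: 1, 1.25, 1.5.
f(1) = 1/3, f(1.25) = 4/13, f(1.5) = 2/7.
Sum = Σ Δx_i · f(x_i).
Sum ≈ 0.731685.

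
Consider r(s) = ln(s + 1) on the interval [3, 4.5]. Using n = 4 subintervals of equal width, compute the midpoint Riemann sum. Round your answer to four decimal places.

Δs = (4.5 − 3)/4 = 0.375.
Midpoints: 3.1875, 3.5625, 3.9375, 4.3125.
r(3.1875) ≈ 1.4321, r(3.5625) ≈ 1.5179, r(3.9375) ≈ 1.5969, r(4.3125) ≈ 1.6701.
Sum = Δs · [r(3.1875) + r(3.5625) + r(3.9375) + r(4.3125)].
Sum ≈ 2.3313.

2.3313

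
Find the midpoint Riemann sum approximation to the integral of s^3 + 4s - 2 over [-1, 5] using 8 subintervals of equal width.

Δs = (5 − (-1))/8 = 0.75.
Midpoints: -0.625, 0.125, 0.875, 1.625, 2.375, 3.125, 3.875, 4.625.
f(-0.625) = -2429/512, f(0.125) = -767/512, f(0.875) = 1111/512, f(1.625) = 4501/512, f(2.375) = 10699/512, f(3.125) = 21001/512, f(3.875) = 36703/512, f(4.625) = 59101/512.
Sum = Δs · [f(-0.625) + f(0.125) + f(0.875) + ...].
Sum = 190.3125.

190.3125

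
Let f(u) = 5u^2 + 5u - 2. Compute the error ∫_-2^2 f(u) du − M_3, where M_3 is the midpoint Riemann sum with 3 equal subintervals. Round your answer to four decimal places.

Exact integral: ∫_-2^2 f(u) du ≈ 18.666667.
M_3 ≈ 15.703704.
Error ≈ 18.666667 − 15.703704 ≈ 2.9630.

2.9630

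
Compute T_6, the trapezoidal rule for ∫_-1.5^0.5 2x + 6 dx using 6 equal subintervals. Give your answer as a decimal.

10

Δx = (0.5 − (-1.5))/6 = 1/3.
f(-1.5) = 3, f(-7/6) = 11/3, f(-5/6) = 13/3, f(-0.5) = 5, f(-1/6) = 17/3, f(1/6) = 19/3, f(0.5) = 7.
T_6 = (Δx/2)·[f(x_0) + 2f(x_1) + ... + 2f(x_{5}) + f(x_6)].
Sum = 10.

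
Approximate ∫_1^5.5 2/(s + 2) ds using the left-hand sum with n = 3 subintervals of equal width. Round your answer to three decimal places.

Δs = (5.5 − 1)/3 = 1.5.
Left endpoints: 1, 2.5, 4.
f(1) = 2/3, f(2.5) = 4/9, f(4) = 1/3.
Sum = Δs · [f(1) + f(2.5) + f(4)].
Sum ≈ 2.167.

2.167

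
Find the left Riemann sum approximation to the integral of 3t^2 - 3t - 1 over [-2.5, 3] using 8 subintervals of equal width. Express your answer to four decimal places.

Δt = (3 − (-2.5))/8 = 0.6875.
Left endpoints: -2.5, -1.8125, -1.125, -0.4375, 0.25, 0.9375, 1.625, 2.3125.
f(-2.5) = 25.25, f(-1.8125) = 14.29296875, f(-1.125) = 6.171875, f(-0.4375) = 0.88671875, f(0.25) = -1.5625, f(0.9375) = -1.17578125, f(1.625) = 2.046875, f(2.3125) = 8.10546875.
Sum = Δt · [f(-2.5) + f(-1.8125) + f(-1.125) + ...].
Sum ≈ 37.1357.

37.1357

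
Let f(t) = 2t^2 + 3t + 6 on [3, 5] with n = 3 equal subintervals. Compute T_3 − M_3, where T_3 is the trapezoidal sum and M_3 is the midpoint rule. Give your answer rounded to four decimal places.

T_3 ≈ 101.629630.
M_3 ≈ 101.185185.
T_3 − M_3 ≈ 0.4444.

0.4444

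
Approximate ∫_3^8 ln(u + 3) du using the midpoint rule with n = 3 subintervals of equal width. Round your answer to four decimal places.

10.6350

Δu = (8 − 3)/3 = 5/3.
Midpoints: 23/6, 5.5, 43/6.
f(23/6) ≈ 1.9218, f(5.5) ≈ 2.1401, f(43/6) ≈ 2.3191.
Sum = Δu · [f(23/6) + f(5.5) + f(43/6)].
Sum ≈ 10.6350.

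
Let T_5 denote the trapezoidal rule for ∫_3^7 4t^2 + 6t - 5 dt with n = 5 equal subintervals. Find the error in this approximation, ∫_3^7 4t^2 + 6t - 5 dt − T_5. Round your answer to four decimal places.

-1.7067

Exact integral: ∫_3^7 f(t) dt ≈ 521.333333.
T_5 = 523.04.
Error ≈ 521.333333 − 523.04 ≈ -1.7067.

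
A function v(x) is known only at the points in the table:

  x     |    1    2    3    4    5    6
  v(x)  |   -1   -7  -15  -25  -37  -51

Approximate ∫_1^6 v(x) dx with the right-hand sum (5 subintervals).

Δx = 1.
Sum = 1·[(-7) + (-15) + (-25) + (-37) + (-51)] = -135.

-135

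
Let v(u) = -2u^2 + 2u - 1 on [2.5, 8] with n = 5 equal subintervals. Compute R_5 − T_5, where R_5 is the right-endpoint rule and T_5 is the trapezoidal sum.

R_5 = -338.36.
T_5 = -280.885.
R_5 − T_5 = -57.475.

-57.475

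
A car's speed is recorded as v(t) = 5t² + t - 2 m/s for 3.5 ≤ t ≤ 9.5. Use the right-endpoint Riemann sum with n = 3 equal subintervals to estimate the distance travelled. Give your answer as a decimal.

1800.5

Δt = (9.5 − 3.5)/3 = 2.
Right endpoints: 5.5, 7.5, 9.5.
v(5.5) = 154.75, v(7.5) = 286.75, v(9.5) = 458.75.
Sum = Δt · [v(5.5) + v(7.5) + v(9.5)].
Sum = 1800.5.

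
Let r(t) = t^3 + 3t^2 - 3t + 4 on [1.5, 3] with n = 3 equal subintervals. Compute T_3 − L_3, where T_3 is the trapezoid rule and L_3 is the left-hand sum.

T_3 = 39.09375.
L_3 = 29.25.
T_3 − L_3 = 9.84375.

9.84375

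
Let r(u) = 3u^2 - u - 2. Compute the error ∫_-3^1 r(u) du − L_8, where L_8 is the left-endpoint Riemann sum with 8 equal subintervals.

-7.5

Exact integral: ∫_-3^1 r(u) du = 24.
L_8 = 31.5.
Error = 24 − 31.5 = -7.5.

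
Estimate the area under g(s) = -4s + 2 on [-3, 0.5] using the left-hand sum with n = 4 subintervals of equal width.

30.625

Δs = (0.5 − (-3))/4 = 0.875.
Left endpoints: -3, -2.125, -1.25, -0.375.
g(-3) = 14, g(-2.125) = 10.5, g(-1.25) = 7, g(-0.375) = 3.5.
Sum = Δs · [g(-3) + g(-2.125) + g(-1.25) + g(-0.375)].
Sum = 30.625.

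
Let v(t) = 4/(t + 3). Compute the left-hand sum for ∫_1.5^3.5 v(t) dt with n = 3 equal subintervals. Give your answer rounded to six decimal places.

Δt = (3.5 − 1.5)/3 = 2/3.
Left endpoints: 1.5, 13/6, 17/6.
v(1.5) = 8/9, v(13/6) = 24/31, v(17/6) = 24/35.
Sum = Δt · [v(1.5) + v(13/6) + v(17/6)].
Sum ≈ 1.565864.

1.565864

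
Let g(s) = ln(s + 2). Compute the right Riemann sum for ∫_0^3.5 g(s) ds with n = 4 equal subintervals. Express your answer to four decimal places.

Δs = (3.5 − 0)/4 = 0.875.
Right endpoints: 0.875, 1.75, 2.625, 3.5.
g(0.875) ≈ 1.0561, g(1.75) ≈ 1.3218, g(2.625) ≈ 1.5315, g(3.5) ≈ 1.7047.
Sum = Δs · [g(0.875) + g(1.75) + g(2.625) + g(3.5)].
Sum ≈ 4.9123.

4.9123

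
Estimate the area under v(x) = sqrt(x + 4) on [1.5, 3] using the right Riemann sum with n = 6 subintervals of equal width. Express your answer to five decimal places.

3.78519

Δx = (3 − 1.5)/6 = 0.25.
Right endpoints: 1.75, 2, 2.25, 2.5, 2.75, 3.
v(1.75) ≈ 2.39792, v(2) ≈ 2.44949, v(2.25) ≈ 2.50000, v(2.5) ≈ 2.54951, v(2.75) ≈ 2.59808, v(3) ≈ 2.64575.
Sum = Δx · [v(1.75) + v(2) + v(2.25) + ...].
Sum ≈ 3.78519.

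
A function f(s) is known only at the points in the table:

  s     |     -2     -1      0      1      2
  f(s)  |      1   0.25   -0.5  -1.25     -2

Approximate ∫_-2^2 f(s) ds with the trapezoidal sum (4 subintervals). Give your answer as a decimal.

-2

Δs = 1.
T_4 = (1/2)·[1 + 2·0.25 + 2·(-0.5) + 2·(-1.25) + (-2)] = -2.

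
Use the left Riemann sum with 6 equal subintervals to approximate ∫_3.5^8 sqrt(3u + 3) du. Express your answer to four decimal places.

19.5779

Δu = (8 − 3.5)/6 = 0.75.
Left endpoints: 3.5, 4.25, 5, 5.75, 6.5, 7.25.
f(3.5) ≈ 3.6742, f(4.25) ≈ 3.9686, f(5) ≈ 4.2426, f(5.75) ≈ 4.5000, f(6.5) ≈ 4.7434, f(7.25) ≈ 4.9749.
Sum = Δu · [f(3.5) + f(4.25) + f(5) + ...].
Sum ≈ 19.5779.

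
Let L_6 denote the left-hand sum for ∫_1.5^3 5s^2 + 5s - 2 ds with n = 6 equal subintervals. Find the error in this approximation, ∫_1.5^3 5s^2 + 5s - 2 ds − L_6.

Exact integral: ∫_1.5^3 f(s) ds = 53.25.
L_6 = 48.171875.
Error = 53.25 − 48.171875 = 5.078125.

5.078125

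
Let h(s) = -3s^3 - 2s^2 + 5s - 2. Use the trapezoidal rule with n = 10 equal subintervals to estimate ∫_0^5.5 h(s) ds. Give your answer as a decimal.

Δs = (5.5 − 0)/10 = 0.55.
h(0) = -2, h(0.55) = -0.354125, h(1.1) = -2.913, h(1.65) = -12.671375, h(2.2) = -32.624, h(2.75) = -65.765625, h(3.3) = -115.091, h(3.85) = -183.594875, h(4.4) = -274.272, h(4.95) = -390.117125, h(5.5) = -534.125.
T_10 = (Δs/2)·[h(s_0) + 2h(s_1) + ... + 2h(s_{9}) + h(s_10)].
Sum = -740.00609375.

-740.00609375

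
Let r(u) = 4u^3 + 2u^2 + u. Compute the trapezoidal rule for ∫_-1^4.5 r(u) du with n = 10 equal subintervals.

486.481875

Δu = (4.5 − (-1))/10 = 0.55.
r(-1) = -3, r(-0.45) = -0.4095, r(0.1) = 0.124, r(0.65) = 2.5935, r(1.2) = 10.992, r(1.75) = 29.3125, r(2.3) = 61.548, r(2.85) = 111.6915, r(3.4) = 183.736, r(3.95) = 281.6745, r(4.5) = 409.5.
T_10 = (Δu/2)·[r(u_0) + 2r(u_1) + ... + 2r(u_{9}) + r(u_10)].
Sum = 486.481875.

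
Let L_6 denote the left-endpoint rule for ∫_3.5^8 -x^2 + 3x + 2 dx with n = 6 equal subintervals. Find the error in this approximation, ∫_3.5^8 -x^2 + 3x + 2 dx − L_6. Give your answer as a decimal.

-13.921875

Exact integral: ∫_3.5^8 f(x) dx = -69.75.
L_6 = -55.828125.
Error = -69.75 − (-55.828125) = -13.921875.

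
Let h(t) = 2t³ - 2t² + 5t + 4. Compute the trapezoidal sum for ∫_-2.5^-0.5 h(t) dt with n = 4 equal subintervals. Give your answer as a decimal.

-37.75

Δt = (-0.5 − (-2.5))/4 = 0.5.
h(-2.5) = -52.25, h(-2) = -30, h(-1.5) = -14.75, h(-1) = -5, h(-0.5) = 0.75.
T_4 = (Δt/2)·[h(t_0) + 2h(t_1) + 2h(t_2) + 2h(t_3) + h(t_4)].
Sum = -37.75.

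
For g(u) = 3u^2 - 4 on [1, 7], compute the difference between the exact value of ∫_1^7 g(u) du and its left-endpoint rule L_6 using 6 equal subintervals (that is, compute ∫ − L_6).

Exact integral: ∫_1^7 g(u) du = 318.
L_6 = 249.
Error = 318 − 249 = 69.

69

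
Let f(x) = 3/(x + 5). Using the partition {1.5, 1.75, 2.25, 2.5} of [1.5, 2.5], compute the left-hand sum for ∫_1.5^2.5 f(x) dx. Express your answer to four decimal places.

0.4411

Subinterval widths: 0.25, 0.5, 0.25.
Left endpoints: 1.5, 1.75, 2.25.
f(1.5) = 6/13, f(1.75) = 4/9, f(2.25) = 12/29.
Sum = Σ Δx_i · f(x_i).
Sum ≈ 0.4411.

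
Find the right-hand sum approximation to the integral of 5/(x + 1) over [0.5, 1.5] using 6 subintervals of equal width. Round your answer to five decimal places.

Δx = (1.5 − 0.5)/6 = 1/6.
Right endpoints: 2/3, 5/6, 1, 7/6, 4/3, 1.5.
f(2/3) = 3, f(5/6) = 30/11, f(1) = 2.5, f(7/6) = 30/13, f(4/3) = 15/7, f(1.5) = 2.
Sum = Δx · [f(2/3) + f(5/6) + f(1) + ...].
Sum ≈ 2.44630.

2.44630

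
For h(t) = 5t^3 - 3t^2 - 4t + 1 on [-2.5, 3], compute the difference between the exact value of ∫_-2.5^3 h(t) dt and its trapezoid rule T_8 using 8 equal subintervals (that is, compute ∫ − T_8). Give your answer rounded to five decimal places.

-0.32495

Exact integral: ∫_-2.5^3 h(t) dt = 9.796875.
T_8 ≈ 10.1218262.
Error ≈ 9.796875 − 10.1218262 ≈ -0.32495.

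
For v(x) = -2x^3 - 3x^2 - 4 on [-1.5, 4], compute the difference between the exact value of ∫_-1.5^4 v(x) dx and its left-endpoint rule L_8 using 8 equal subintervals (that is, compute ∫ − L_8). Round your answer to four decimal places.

-55.9507

Exact integral: ∫_-1.5^4 v(x) dx = -214.84375.
L_8 ≈ -158.893066.
Error ≈ -214.84375 − (-158.893066) ≈ -55.9507.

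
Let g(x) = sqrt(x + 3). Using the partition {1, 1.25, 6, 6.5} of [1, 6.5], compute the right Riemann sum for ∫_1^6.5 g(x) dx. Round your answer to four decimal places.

16.3065

Subinterval widths: 0.25, 4.75, 0.5.
Right endpoints: 1.25, 6, 6.5.
g(1.25) ≈ 2.0616, g(6) ≈ 3.0000, g(6.5) ≈ 3.0822.
Sum = Σ Δx_i · g(x_i).
Sum ≈ 16.3065.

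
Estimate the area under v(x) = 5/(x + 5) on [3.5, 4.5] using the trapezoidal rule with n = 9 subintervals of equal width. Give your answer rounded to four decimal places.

0.5561

Δx = (4.5 − 3.5)/9 = 1/9.
v(3.5) = 10/17, v(65/18) = 18/31, v(67/18) = 90/157, v(23/6) = 30/53, v(71/18) = 90/161, v(73/18) = 90/163, v(25/6) = 6/11, v(77/18) = 90/167, v(79/18) = 90/169, v(4.5) = 10/19.
T_9 = (Δx/2)·[v(x_0) + 2v(x_1) + ... + 2v(x_{8}) + v(x_9)].
Sum ≈ 0.5561.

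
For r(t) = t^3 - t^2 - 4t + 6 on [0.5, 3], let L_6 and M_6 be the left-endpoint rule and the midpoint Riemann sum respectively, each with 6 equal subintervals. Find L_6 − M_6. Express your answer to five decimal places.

-1.23155

L_6 ≈ 7.3907697.
M_6 ≈ 8.6223235.
L_6 − M_6 ≈ -1.23155.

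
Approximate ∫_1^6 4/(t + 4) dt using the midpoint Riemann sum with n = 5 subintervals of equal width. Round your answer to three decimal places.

2.768

Δt = (6 − 1)/5 = 1.
Midpoints: 1.5, 2.5, 3.5, 4.5, 5.5.
f(1.5) = 8/11, f(2.5) = 8/13, f(3.5) = 8/15, f(4.5) = 8/17, f(5.5) = 8/19.
Sum = Δt · [f(1.5) + f(2.5) + f(3.5) + f(4.5) + f(5.5)].
Sum ≈ 2.768.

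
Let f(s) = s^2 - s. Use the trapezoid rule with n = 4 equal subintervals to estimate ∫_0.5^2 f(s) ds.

0.78515625

Δs = (2 − 0.5)/4 = 0.375.
f(0.5) = -0.25, f(0.875) = -0.109375, f(1.25) = 0.3125, f(1.625) = 1.015625, f(2) = 2.
T_4 = (Δs/2)·[f(s_0) + 2f(s_1) + 2f(s_2) + 2f(s_3) + f(s_4)].
Sum = 0.78515625.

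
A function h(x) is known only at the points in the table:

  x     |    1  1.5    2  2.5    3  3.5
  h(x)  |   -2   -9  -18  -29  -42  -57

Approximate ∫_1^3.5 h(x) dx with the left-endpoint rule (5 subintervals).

-50

Δx = 0.5.
Sum = 0.5·[(-2) + (-9) + (-18) + (-29) + (-42)] = -50.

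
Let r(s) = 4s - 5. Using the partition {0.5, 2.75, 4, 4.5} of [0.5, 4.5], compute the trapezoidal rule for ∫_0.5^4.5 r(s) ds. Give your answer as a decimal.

20

Subinterval widths: 2.25, 1.25, 0.5.
r(0.5) = -3, r(2.75) = 6, r(4) = 11, r(4.5) = 13.
On each subinterval the trapezoid contributes (Δs_i/2)·[r(s_{i-1}) + r(s_i)].
Sum = 20.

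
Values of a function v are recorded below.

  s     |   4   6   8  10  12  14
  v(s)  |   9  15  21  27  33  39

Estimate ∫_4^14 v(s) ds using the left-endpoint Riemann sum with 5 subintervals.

Δs = 2.
Sum = 2·[9 + 15 + 21 + 27 + 33] = 210.

210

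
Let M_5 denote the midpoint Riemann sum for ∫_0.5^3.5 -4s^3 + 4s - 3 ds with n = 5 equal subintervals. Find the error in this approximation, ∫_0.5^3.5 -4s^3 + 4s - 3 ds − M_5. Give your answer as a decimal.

Exact integral: ∫_0.5^3.5 f(s) ds = -135.
M_5 = -132.84.
Error = -135 − (-132.84) = -2.16.

-2.16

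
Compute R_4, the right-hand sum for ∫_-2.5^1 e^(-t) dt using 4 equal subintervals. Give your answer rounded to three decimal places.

7.390

Δt = (1 − (-2.5))/4 = 0.875.
Right endpoints: -1.625, -0.75, 0.125, 1.
f(-1.625) ≈ 5.078, f(-0.75) ≈ 2.117, f(0.125) ≈ 0.882, f(1) ≈ 0.368.
Sum = Δt · [f(-1.625) + f(-0.75) + f(0.125) + f(1)].
Sum ≈ 7.390.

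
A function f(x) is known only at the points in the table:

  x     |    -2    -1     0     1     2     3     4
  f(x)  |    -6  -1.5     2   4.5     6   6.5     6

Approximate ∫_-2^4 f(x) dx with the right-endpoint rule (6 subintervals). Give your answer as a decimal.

Δx = 1.
Sum = 1·[(-1.5) + 2 + 4.5 + 6 + 6.5 + 6] = 23.5.

23.5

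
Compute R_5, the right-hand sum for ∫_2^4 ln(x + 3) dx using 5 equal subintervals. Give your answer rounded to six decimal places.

3.640714

Δx = (4 − 2)/5 = 0.4.
Right endpoints: 2.4, 2.8, 3.2, 3.6, 4.
f(2.4) ≈ 1.686399, f(2.8) ≈ 1.757858, f(3.2) ≈ 1.824549, f(3.6) ≈ 1.887070, f(4) ≈ 1.945910.
Sum = Δx · [f(2.4) + f(2.8) + f(3.2) + f(3.6) + f(4)].
Sum ≈ 3.640714.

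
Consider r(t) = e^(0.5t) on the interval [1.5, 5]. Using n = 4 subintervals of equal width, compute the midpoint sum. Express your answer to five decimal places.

19.97133

Δt = (5 − 1.5)/4 = 0.875.
Midpoints: 1.9375, 2.8125, 3.6875, 4.5625.
r(1.9375) ≈ 2.63465, r(2.8125) ≈ 4.08062, r(3.6875) ≈ 6.32019, r(4.5625) ≈ 9.78891.
Sum = Δt · [r(1.9375) + r(2.8125) + r(3.6875) + r(4.5625)].
Sum ≈ 19.97133.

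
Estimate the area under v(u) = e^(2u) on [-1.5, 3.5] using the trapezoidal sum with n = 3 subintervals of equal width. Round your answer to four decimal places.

Δu = (3.5 − (-1.5))/3 = 5/3.
v(-1.5) ≈ 0.0498, v(1/6) ≈ 1.3956, v(11/6) ≈ 39.1213, v(3.5) ≈ 1096.6332.
T_3 = (Δu/2)·[v(u_0) + 2v(u_1) + 2v(u_2) + v(u_3)].
Sum ≈ 981.4306.

981.4306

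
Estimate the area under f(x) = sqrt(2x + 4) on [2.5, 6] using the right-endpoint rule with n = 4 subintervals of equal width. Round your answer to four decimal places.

12.7655

Δx = (6 − 2.5)/4 = 0.875.
Right endpoints: 3.375, 4.25, 5.125, 6.
f(3.375) ≈ 3.2787, f(4.25) ≈ 3.5355, f(5.125) ≈ 3.7749, f(6) ≈ 4.0000.
Sum = Δx · [f(3.375) + f(4.25) + f(5.125) + f(6)].
Sum ≈ 12.7655.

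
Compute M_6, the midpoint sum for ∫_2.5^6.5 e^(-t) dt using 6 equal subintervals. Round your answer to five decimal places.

0.07911

Δt = (6.5 − 2.5)/6 = 2/3.
Midpoints: 17/6, 3.5, 25/6, 29/6, 5.5, 37/6.
f(17/6) ≈ 0.05882, f(3.5) ≈ 0.03020, f(25/6) ≈ 0.01550, f(29/6) ≈ 0.00796, f(5.5) ≈ 0.00409, f(37/6) ≈ 0.00210.
Sum = Δt · [f(17/6) + f(3.5) + f(25/6) + ...].
Sum ≈ 0.07911.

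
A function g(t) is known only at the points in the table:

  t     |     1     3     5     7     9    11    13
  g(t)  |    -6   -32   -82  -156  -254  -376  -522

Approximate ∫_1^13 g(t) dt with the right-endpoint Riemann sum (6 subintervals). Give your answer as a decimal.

Δt = 2.
Sum = 2·[(-32) + (-82) + (-156) + (-254) + (-376) + (-522)] = -2844.

-2844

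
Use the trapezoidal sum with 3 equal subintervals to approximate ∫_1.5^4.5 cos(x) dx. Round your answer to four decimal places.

Δx = (4.5 − 1.5)/3 = 1.
f(1.5) ≈ 0.0707, f(2.5) ≈ -0.8011, f(3.5) ≈ -0.9365, f(4.5) ≈ -0.2108.
T_3 = (Δx/2)·[f(x_0) + 2f(x_1) + 2f(x_2) + f(x_3)].
Sum ≈ -1.8076.

-1.8076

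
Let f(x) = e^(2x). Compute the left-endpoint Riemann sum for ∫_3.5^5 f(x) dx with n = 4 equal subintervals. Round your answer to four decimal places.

7026.5775

Δx = (5 − 3.5)/4 = 0.375.
Left endpoints: 3.5, 3.875, 4.25, 4.625.
f(3.5) ≈ 1096.6332, f(3.875) ≈ 2321.5724, f(4.25) ≈ 4914.7688, f(4.625) ≈ 10404.5657.
Sum = Δx · [f(3.5) + f(3.875) + f(4.25) + f(4.625)].
Sum ≈ 7026.5775.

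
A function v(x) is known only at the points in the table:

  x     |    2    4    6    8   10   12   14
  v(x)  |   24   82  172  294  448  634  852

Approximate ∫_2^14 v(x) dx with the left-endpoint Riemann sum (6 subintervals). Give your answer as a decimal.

3308

Δx = 2.
Sum = 2·[24 + 82 + 172 + 294 + 448 + 634] = 3308.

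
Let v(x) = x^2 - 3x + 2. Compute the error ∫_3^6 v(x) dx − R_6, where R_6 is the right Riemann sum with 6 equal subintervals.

-4.625

Exact integral: ∫_3^6 v(x) dx = 28.5.
R_6 = 33.125.
Error = 28.5 − 33.125 = -4.625.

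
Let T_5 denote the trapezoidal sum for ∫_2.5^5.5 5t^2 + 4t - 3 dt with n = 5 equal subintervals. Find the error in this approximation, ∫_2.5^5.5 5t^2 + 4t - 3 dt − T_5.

-0.9

Exact integral: ∫_2.5^5.5 f(t) dt = 290.25.
T_5 = 291.15.
Error = 290.25 − 291.15 = -0.9.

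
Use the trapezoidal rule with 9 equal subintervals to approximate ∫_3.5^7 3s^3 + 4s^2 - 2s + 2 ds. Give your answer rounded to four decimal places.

2063.1411

Δs = (7 − 3.5)/9 = 7/18.
f(3.5) = 172.625, f(35/9) = 56171/243, f(77/18) = 586085/1944, f(14/3) = 1154/3, f(91/18) = 936547/1944, f(49/9) = 144301/243, f(35/6) = 51979/72, f(56/9) = 210710/243, f(119/18) = 2003207/1944, f(7) = 1213.
T_9 = (Δs/2)·[f(s_0) + 2f(s_1) + ... + 2f(s_{8}) + f(s_9)].
Sum ≈ 2063.1411.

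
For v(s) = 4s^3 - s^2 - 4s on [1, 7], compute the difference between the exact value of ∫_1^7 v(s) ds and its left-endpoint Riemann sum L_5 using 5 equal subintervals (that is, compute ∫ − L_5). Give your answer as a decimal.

Exact integral: ∫_1^7 v(s) ds = 2190.
L_5 = 1480.08.
Error = 2190 − 1480.08 = 709.92.

709.92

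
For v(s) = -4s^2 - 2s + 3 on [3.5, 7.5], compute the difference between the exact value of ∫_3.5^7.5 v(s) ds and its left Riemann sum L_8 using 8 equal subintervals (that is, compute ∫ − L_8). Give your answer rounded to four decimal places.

-45.3333

Exact integral: ∫_3.5^7.5 v(s) ds ≈ -537.333333.
L_8 = -492.
Error ≈ -537.333333 − (-492) ≈ -45.3333.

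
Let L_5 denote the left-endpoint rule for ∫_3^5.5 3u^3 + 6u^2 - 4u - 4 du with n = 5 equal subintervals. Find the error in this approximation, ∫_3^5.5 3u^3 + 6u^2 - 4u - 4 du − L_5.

Exact integral: ∫_3^5.5 f(u) du = 851.796875.
L_5 = 722.5.
Error = 851.796875 − 722.5 = 129.296875.

129.296875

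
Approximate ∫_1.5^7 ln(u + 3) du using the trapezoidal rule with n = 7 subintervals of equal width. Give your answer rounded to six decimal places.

10.751225

Δu = (7 − 1.5)/7 = 11/14.
f(1.5) ≈ 1.504077, f(16/7) ≈ 1.665008, f(43/14) ≈ 1.803594, f(27/7) ≈ 1.925291, f(65/14) ≈ 2.033772, f(38/7) ≈ 2.131627, f(87/14) ≈ 2.220755, f(7) ≈ 2.302585.
T_7 = (Δu/2)·[f(u_0) + 2f(u_1) + ... + 2f(u_{6}) + f(u_7)].
Sum ≈ 10.751225.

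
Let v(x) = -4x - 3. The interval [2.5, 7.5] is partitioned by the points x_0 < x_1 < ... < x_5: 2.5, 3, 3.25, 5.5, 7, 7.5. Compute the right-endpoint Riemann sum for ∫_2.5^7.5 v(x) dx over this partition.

Subinterval widths: 0.5, 0.25, 2.25, 1.5, 0.5.
Right endpoints: 3, 3.25, 5.5, 7, 7.5.
v(3) = -15, v(3.25) = -16, v(5.5) = -25, v(7) = -31, v(7.5) = -33.
Sum = Σ Δx_i · v(x_i).
Sum = -130.75.

-130.75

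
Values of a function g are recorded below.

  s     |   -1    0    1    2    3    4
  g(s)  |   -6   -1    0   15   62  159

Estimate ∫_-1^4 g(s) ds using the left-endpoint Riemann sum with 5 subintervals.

Δs = 1.
Sum = 1·[(-6) + (-1) + 0 + 15 + 62] = 70.

70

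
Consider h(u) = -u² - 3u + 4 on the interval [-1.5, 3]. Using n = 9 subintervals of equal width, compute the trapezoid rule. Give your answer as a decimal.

-2.4375

Δu = (3 − (-1.5))/9 = 0.5.
h(-1.5) = 6.25, h(-1) = 6, h(-0.5) = 5.25, h(0) = 4, h(0.5) = 2.25, h(1) = 0, h(1.5) = -2.75, h(2) = -6, h(2.5) = -9.75, h(3) = -14.
T_9 = (Δu/2)·[h(u_0) + 2h(u_1) + ... + 2h(u_{8}) + h(u_9)].
Sum = -2.4375.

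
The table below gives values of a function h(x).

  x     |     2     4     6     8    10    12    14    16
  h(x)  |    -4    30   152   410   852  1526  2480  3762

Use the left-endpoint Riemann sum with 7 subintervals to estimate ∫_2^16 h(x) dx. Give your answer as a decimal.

10892

Δx = 2.
Sum = 2·[(-4) + 30 + 152 + 410 + 852 + 1526 + 2480] = 10892.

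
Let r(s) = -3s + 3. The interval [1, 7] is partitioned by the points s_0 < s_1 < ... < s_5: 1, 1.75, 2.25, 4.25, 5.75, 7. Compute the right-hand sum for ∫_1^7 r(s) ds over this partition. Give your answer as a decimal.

-66.9375

Subinterval widths: 0.75, 0.5, 2, 1.5, 1.25.
Right endpoints: 1.75, 2.25, 4.25, 5.75, 7.
r(1.75) = -2.25, r(2.25) = -3.75, r(4.25) = -9.75, r(5.75) = -14.25, r(7) = -18.
Sum = Σ Δs_i · r(s_i).
Sum = -66.9375.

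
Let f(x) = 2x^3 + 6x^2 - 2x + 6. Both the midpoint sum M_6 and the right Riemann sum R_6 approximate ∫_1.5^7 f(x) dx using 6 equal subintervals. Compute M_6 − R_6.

M_6 ≈ 1851.33724.
R_6 ≈ 2322.57552.
M_6 − R_6 = -471.23828125.

-471.23828125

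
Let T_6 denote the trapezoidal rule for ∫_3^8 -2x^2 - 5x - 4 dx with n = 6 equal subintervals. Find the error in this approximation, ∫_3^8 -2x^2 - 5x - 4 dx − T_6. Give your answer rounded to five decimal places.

1.15741

Exact integral: ∫_3^8 f(x) dx ≈ -480.8333333.
T_6 ≈ -481.9907407.
Error ≈ -480.8333333 − (-481.9907407) ≈ 1.15741.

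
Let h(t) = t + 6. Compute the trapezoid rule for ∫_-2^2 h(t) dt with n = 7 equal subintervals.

24

Δt = (2 − (-2))/7 = 4/7.
h(-2) = 4, h(-10/7) = 32/7, h(-6/7) = 36/7, h(-2/7) = 40/7, h(2/7) = 44/7, h(6/7) = 48/7, h(10/7) = 52/7, h(2) = 8.
T_7 = (Δt/2)·[h(t_0) + 2h(t_1) + ... + 2h(t_{6}) + h(t_7)].
Sum = 24.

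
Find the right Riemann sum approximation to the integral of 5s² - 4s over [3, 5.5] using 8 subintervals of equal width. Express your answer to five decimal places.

205.03418

Δs = (5.5 − 3)/8 = 0.3125.
Right endpoints: 3.3125, 3.625, 3.9375, 4.25, 4.5625, 4.875, 5.1875, 5.5.
f(3.3125) = 41.61328125, f(3.625) = 51.203125, f(3.9375) = 61.76953125, f(4.25) = 73.3125, f(4.5625) = 85.83203125, f(4.875) = 99.328125, f(5.1875) = 113.80078125, f(5.5) = 129.25.
Sum = Δs · [f(3.3125) + f(3.625) + f(3.9375) + ...].
Sum ≈ 205.03418.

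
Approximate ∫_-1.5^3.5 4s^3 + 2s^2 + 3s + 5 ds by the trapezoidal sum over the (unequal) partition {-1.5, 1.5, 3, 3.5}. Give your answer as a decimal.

242

Subinterval widths: 3, 1.5, 0.5.
f(-1.5) = -8.5, f(1.5) = 27.5, f(3) = 140, f(3.5) = 211.5.
On each subinterval the trapezoid contributes (Δs_i/2)·[f(s_{i-1}) + f(s_i)].
Sum = 242.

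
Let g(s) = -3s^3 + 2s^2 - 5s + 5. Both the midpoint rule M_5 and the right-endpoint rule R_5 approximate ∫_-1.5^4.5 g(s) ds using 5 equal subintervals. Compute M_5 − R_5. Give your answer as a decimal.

191.34

M_5 = -247.47.
R_5 = -438.81.
M_5 − R_5 = 191.34.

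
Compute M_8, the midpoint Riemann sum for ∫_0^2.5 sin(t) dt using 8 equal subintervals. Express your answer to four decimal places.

Δt = (2.5 − 0)/8 = 0.3125.
Midpoints: 0.15625, 0.46875, 0.78125, 1.09375, 1.40625, 1.71875, 2.03125, 2.34375.
f(0.15625) ≈ 0.1556, f(0.46875) ≈ 0.4518, f(0.78125) ≈ 0.7042, f(1.09375) ≈ 0.8884, f(1.40625) ≈ 0.9865, f(1.71875) ≈ 0.9891, f(2.03125) ≈ 0.8959, f(2.34375) ≈ 0.7159.
Sum = Δt · [f(0.15625) + f(0.46875) + f(0.78125) + ...].
Sum ≈ 1.8085.

1.8085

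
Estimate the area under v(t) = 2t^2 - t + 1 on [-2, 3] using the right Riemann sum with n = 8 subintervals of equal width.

28.046875

Δt = (3 − (-2))/8 = 0.625.
Right endpoints: -1.375, -0.75, -0.125, 0.5, 1.125, 1.75, 2.375, 3.
v(-1.375) = 6.15625, v(-0.75) = 2.875, v(-0.125) = 1.15625, v(0.5) = 1, v(1.125) = 2.40625, v(1.75) = 5.375, v(2.375) = 9.90625, v(3) = 16.
Sum = Δt · [v(-1.375) + v(-0.75) + v(-0.125) + ...].
Sum = 28.046875.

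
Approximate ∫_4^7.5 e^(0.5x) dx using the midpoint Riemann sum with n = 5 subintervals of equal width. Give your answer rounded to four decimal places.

Δx = (7.5 − 4)/5 = 0.7.
Midpoints: 4.35, 5.05, 5.75, 6.45, 7.15.
f(4.35) ≈ 8.8022, f(5.05) ≈ 12.4909, f(5.75) ≈ 17.7254, f(6.45) ≈ 25.1536, f(7.15) ≈ 35.6946.
Sum = Δx · [f(4.35) + f(5.05) + f(5.75) + f(6.45) + f(7.15)].
Sum ≈ 69.9067.

69.9067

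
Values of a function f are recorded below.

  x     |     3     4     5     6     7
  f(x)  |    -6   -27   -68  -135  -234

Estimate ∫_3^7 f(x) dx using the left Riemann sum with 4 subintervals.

-236

Δx = 1.
Sum = 1·[(-6) + (-27) + (-68) + (-135)] = -236.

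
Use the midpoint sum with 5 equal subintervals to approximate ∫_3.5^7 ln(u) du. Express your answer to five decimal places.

5.73961

Δu = (7 − 3.5)/5 = 0.7.
Midpoints: 3.85, 4.55, 5.25, 5.95, 6.65.
f(3.85) ≈ 1.34807, f(4.55) ≈ 1.51513, f(5.25) ≈ 1.65823, f(5.95) ≈ 1.78339, f(6.65) ≈ 1.89462.
Sum = Δu · [f(3.85) + f(4.55) + f(5.25) + f(5.95) + f(6.65)].
Sum ≈ 5.73961.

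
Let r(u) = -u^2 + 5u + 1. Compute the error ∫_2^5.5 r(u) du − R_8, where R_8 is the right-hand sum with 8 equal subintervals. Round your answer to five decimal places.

2.02572

Exact integral: ∫_2^5.5 r(u) du ≈ 16.3333333.
R_8 ≈ 14.3076172.
Error ≈ 16.3333333 − 14.3076172 ≈ 2.02572.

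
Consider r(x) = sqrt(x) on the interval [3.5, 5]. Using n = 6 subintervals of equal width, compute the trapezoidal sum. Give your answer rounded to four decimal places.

Δx = (5 − 3.5)/6 = 0.25.
r(3.5) ≈ 1.8708, r(3.75) ≈ 1.9365, r(4) ≈ 2.0000, r(4.25) ≈ 2.0616, r(4.5) ≈ 2.1213, r(4.75) ≈ 2.1794, r(5) ≈ 2.2361.
T_6 = (Δx/2)·[r(x_0) + 2r(x_1) + ... + 2r(x_{5}) + r(x_6)].
Sum ≈ 3.0881.

3.0881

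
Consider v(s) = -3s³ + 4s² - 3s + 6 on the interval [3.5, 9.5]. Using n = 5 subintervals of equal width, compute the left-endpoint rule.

-3780.03

Δs = (9.5 − 3.5)/5 = 1.2.
Left endpoints: 3.5, 4.7, 5.9, 7.1, 8.3.
v(3.5) = -84.125, v(4.7) = -231.209, v(5.9) = -488.597, v(7.1) = -887.393, v(8.3) = -1458.701.
Sum = Δs · [v(3.5) + v(4.7) + v(5.9) + v(7.1) + v(8.3)].
Sum = -3780.03.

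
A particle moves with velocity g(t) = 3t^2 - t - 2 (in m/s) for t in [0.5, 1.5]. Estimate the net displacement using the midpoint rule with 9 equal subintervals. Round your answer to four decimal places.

Δt = (1.5 − 0.5)/9 = 1/9.
Midpoints: 5/9, 2/3, 7/9, 8/9, 1, 10/9, 11/9, 4/3, 13/9.
g(5/9) = -44/27, g(2/3) = -4/3, g(7/9) = -26/27, g(8/9) = -14/27, g(1) = 0, g(10/9) = 16/27, g(11/9) = 34/27, g(4/3) = 2, g(13/9) = 76/27.
Sum = Δt · [g(5/9) + g(2/3) + g(7/9) + ...].
Sum ≈ 0.2469.

0.2469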